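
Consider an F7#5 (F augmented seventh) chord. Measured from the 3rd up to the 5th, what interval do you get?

M3

Spelling the chord: F A C# Eb.
So we need the interval from A up to C#.
Counting 3 letters and 4 half steps from A gives a major third.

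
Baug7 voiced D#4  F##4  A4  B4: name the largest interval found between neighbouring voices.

major 3rd

Adjacent intervals: D#4→F##4 = major third; F##4→A4 = diminished third; A4→B4 = major second.
The largest is D#4 to F##4, a major third (4 semitones).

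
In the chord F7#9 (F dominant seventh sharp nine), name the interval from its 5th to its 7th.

F dominant seventh sharp nine: F–A–C–Eb–G#.
5th = C; 7th = Eb.
From C to Eb: 3 semitones over a third = minor.

minor third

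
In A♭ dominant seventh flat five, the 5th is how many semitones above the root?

A♭7b5: A♭ C E𝄫 G♭.
A♭ to E𝄫 is a diminished fifth: 6 semitones.

6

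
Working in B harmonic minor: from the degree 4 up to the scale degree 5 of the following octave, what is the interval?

major 9th

B harmonic minor: B C# D E F# G A#.
Degree 4 = E; 5th scale degree (up an octave) = F#.
E up to F# spans 9 letter names and 14 semitones — a major ninth.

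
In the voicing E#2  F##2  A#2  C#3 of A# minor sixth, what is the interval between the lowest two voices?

major 2nd

Those voices are E#2 and F##2.
From E# to F## is 2 semitones, exactly the major second.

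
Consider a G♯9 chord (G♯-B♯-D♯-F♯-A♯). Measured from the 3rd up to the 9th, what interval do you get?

minor 7th

So we need the interval from B♯ up to A♯.
B♯ up to A♯ is 10 semitones, a half step narrower than a major seventh, so the interval is minor.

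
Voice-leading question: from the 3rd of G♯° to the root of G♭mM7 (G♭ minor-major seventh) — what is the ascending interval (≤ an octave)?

diminished sixth

G♯° has B as its 3rd, and G♭mM7 (G♭ minor-major seventh) has G♭ as its root.
B up to G♭ is 7 semitones, a whole step narrower than a major sixth, so the interval is diminished.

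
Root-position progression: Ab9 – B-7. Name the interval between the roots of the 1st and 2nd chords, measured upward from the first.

The roots are Ab and B.
From Ab to B: 3 semitones over a second = augmented.

augmented second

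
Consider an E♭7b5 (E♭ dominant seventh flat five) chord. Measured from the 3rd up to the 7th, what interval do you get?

Spelling the chord: E♭–G–B𝄫–D♭.
The 3rd is G and the 7th is D♭.
5 letter names make it a fifth; at 6 semitones (a half step narrower than perfect) the quality is diminished.
That tritone between 3rd and 7th is what gives the dominant seventh its pull toward resolution.

diminished fifth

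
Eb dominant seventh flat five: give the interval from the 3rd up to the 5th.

diminished third

The chord tones of Eb dominant seventh flat five are Eb–G–Bbb–Db.
So we need the interval from G up to Bbb.
G up to Bbb is 2 semitones, a whole step narrower than a major third, so the interval is diminished.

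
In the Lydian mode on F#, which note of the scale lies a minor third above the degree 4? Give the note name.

The scale is F# G# A# B# C# D# E#.
The degree 4 is B#; a minor third above that is D# — scale degree 6.

D#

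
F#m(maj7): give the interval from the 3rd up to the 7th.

augmented 5th

Spelling the chord: F#-A-C#-E#.
3rd = A; 7th = E#.
A up to E# is 8 semitones, a half step wider than a perfect fifth, so the interval is augmented.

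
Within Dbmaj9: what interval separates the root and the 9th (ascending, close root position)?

The chord tones of Dbmaj9 (Db major ninth) are Db, F, Ab, C, Eb.
That puts Db below Eb.
From Db to Eb is 14 semitones, exactly the major ninth.

M9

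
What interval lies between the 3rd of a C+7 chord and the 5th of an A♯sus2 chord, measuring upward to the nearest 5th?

C+7 has E as its 3rd, and A♯sus2 has E♯ as its 5th.
From E to E♯: 1 semitone over a unison = augmented.

A1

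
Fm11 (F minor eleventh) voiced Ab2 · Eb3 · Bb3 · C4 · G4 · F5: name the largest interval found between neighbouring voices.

minor seventh

Adjacent intervals: Ab2→Eb3 = perfect fifth; Eb3→Bb3 = perfect fifth; Bb3→C4 = major second; C4→G4 = perfect fifth; G4→F5 = minor seventh.
The largest is G4 to F5, a minor seventh (10 semitones).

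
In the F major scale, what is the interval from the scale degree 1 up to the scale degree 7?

F major: F G A Bb C D E.
That puts F below E.
F up to E spans 7 letter names and 11 semitones — a major seventh.

major seventh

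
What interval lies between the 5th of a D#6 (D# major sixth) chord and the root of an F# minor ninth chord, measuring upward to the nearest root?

The 5th of D#6 (D# major sixth) is A#; the root of F# minor ninth is F#.
6 letter names make it a sixth; at 8 semitones (a half step narrower than major) the quality is minor.

minor sixth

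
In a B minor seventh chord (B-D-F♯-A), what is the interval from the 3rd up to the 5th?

major 3rd

The 3rd is D and the 5th is F♯.
From D to F♯ is 4 semitones, exactly the major third.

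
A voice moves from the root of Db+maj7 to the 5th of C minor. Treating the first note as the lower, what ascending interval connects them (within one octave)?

The root of Db+maj7 is Db; the 5th of C minor is G.
From Db to G: 6 semitones over a fourth = augmented.

augmented 4th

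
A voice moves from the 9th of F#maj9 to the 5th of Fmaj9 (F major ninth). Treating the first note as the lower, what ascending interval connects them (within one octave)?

F#maj9 has G# as its 9th, and Fmaj9 (F major ninth) has C as its 5th.
From G# to C: 4 semitones over a fourth = diminished.

diminished fourth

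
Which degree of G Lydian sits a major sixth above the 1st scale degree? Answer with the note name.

The scale is G A B C♯ D E F♯.
The 1st scale degree is G; a major sixth above that is E — scale degree 6.

E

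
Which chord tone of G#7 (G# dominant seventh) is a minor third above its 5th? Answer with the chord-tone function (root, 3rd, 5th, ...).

7th

Spelling the chord: G# B# D# F#.
The 5th is D#. A minor third above D# is F#.
F# is the chord's 7th.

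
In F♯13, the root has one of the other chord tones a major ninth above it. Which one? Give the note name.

G#

F♯13 (F♯ dominant thirteenth) is spelled F♯, A♯, C♯, E, G♯, D♯.
The root is F♯. A major ninth above F♯ is G♯.
G♯ is the chord's 9th.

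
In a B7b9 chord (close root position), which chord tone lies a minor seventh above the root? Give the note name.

B7b9 (B dominant seventh flat nine): B–D#–F#–A–C.
The root is B. A minor seventh above B is A.
A is the chord's 7th.

A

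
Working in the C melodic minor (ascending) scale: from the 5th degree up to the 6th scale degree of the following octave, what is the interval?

C melodic minor: C D Eb F G A B.
5th degree = G; 6th scale degree (up an octave) = A.
Counting 9 letters and 14 half steps from G gives a major ninth.

M9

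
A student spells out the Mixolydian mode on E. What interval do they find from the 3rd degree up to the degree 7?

Spelling the Mixolydian mode on E: E F♯ G♯ A B C♯ D.
That puts G♯ below D.
G♯ up to D is 6 semitones, a half step narrower than a perfect fifth, so the interval is diminished.

d5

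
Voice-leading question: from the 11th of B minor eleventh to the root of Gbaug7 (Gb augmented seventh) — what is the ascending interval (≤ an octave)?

diminished third

The 11th of B minor eleventh is E; the root of Gbaug7 (Gb augmented seventh) is Gb.
E up to Gb is 2 semitones, a whole step narrower than a major third, so the interval is diminished.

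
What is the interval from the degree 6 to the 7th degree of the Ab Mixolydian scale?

Spelling the Ab Mixolydian scale: Ab Bb C Db Eb F Gb.
That puts F below Gb.
From F to Gb: 1 semitone over a second = minor.

minor 2nd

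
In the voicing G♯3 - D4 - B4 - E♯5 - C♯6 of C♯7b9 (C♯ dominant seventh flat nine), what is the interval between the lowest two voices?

Those voices are G♯3 and D4.
G♯ up to D is 6 semitones, a half step narrower than a perfect fifth, so the interval is diminished.

diminished fifth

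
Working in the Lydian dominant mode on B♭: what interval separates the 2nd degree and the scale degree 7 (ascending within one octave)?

B♭ lydian dominant: B♭ C D E F G A♭.
That puts C below A♭.
From C to A♭: 8 semitones over a sixth = minor.

m6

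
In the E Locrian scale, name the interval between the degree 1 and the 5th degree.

diminished fifth

Spelling the E Locrian scale: E F G A B♭ C D.
So we need the interval from E up to B♭.
E up to B♭ is 6 semitones, a half step narrower than a perfect fifth, so the interval is diminished.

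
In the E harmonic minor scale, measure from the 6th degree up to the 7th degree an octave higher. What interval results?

augmented ninth

E harmonic minor: E F# G A B C D#.
That puts C below D#.
From C to D#: 15 semitones over a ninth = augmented.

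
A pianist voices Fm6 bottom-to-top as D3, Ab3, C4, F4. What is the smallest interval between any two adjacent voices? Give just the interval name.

Adjacent intervals: D3→Ab3 = diminished fifth; Ab3→C4 = major third; C4→F4 = perfect fourth.
The smallest is Ab3 to C4, a major third (4 semitones).

major third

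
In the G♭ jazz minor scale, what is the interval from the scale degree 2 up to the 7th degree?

major sixth

Spelling the G♭ jazz minor scale: G♭ A♭ B𝄫 C♭ D♭ E♭ F.
Scale degree 2 = A♭; 7th degree = F.
From A♭ to F is 9 semitones, exactly the major sixth.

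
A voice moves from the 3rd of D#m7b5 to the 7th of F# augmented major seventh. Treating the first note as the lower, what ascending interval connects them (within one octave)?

D#m7b5 has F# as its 3rd, and F# augmented major seventh has E# as its 7th.
F# up to E# spans 7 letter names and 11 semitones — a major seventh.

major 7th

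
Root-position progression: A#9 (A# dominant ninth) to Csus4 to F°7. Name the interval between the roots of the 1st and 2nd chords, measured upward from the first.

diminished third

The roots are A# and C.
3 letter names make it a third; at 2 semitones (a whole step narrower than major) the quality is diminished.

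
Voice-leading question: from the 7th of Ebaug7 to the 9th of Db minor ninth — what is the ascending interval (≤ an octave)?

The 7th of Ebaug7 is Db; the 9th of Db minor ninth is Eb.
Db up to Eb spans 2 letter names and 2 semitones — a major second.

major second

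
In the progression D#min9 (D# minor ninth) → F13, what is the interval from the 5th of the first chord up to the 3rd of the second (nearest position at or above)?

diminished octave

The 5th of D#min9 (D# minor ninth) is A#; the 3rd of F13 is A.
A# up to A is 11 semitones, a half step narrower than a perfect octave, so the interval is diminished.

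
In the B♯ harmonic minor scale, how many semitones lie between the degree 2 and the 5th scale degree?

The scale is B♯ C𝄪 D♯ E♯ F𝄪 G♯ A𝄪.
C𝄪 up to F𝄪 is a perfect fourth — 5 semitones.

5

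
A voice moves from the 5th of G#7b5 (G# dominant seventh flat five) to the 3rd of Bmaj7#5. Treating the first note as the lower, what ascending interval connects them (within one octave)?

The 5th of G#7b5 (G# dominant seventh flat five) is D; the 3rd of Bmaj7#5 is D#.
From D to D#: 1 semitone over a unison = augmented.

augmented unison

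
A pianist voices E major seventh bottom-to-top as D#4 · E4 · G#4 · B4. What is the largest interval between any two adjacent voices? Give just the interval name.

Adjacent intervals: D#4→E4 = minor second; E4→G#4 = major third; G#4→B4 = minor third.
The largest is E4 to G#4, a major third (4 semitones).

M3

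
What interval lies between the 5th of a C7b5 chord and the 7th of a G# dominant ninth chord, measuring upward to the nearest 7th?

C7b5 has Gb as its 5th, and G# dominant ninth has F# as its 7th.
7 letter names make it a seventh; at 12 semitones (a half step wider than major) the quality is augmented.

augmented seventh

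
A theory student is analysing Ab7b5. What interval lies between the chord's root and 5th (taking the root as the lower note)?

diminished 5th

Ab dominant seventh flat five: Ab C Ebb Gb.
The root is Ab and the 5th is Ebb.
5 letter names make it a fifth; at 6 semitones (a half step narrower than perfect) the quality is diminished.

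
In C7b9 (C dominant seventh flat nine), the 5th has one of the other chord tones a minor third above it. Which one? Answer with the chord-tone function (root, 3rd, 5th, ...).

The chord tones of C dominant seventh flat nine are C-E-G-B♭-D♭.
The 5th is G. A minor third above G is B♭.
B♭ is the chord's 7th.

7th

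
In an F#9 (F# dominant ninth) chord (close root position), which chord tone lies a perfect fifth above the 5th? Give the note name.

F#9 (F# dominant ninth) is spelled F#-A#-C#-E-G#.
The 5th is C#. A perfect fifth above C# is G#.
G# is the chord's 9th.

G#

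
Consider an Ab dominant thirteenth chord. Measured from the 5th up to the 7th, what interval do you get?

Ab dominant thirteenth: Ab C Eb Gb Bb F.
That puts Eb below Gb.
From Eb to Gb: 3 semitones over a third = minor.

m3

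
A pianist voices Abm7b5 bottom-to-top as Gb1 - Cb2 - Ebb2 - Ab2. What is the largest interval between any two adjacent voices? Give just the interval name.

Adjacent intervals: Gb1→Cb2 = perfect fourth; Cb2→Ebb2 = minor third; Ebb2→Ab2 = augmented fourth.
The largest is Ebb2 to Ab2, an augmented fourth (6 semitones).

augmented fourth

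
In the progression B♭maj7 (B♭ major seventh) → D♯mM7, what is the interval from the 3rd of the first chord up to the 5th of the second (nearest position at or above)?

The 3rd of B♭maj7 (B♭ major seventh) is D; the 5th of D♯mM7 is A♯.
5 letter names make it a fifth; at 8 semitones (a half step wider than perfect) the quality is augmented.

A5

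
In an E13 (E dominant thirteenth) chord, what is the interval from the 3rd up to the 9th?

The chord tones of E13 are E G♯ B D F♯ C♯.
That puts G♯ below F♯.
7 letter names make it a seventh; at 10 semitones (a half step narrower than major) the quality is minor.

minor seventh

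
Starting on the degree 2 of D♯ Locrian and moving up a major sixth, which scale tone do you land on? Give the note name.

C#

The scale is D♯ E F♯ G♯ A B C♯.
The degree 2 is E; a major sixth above that is C♯ — scale degree 7.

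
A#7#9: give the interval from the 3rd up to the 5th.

Spelling the chord: A#–C##–E#–G#–B##.
So we need the interval from C## up to E#.
From C## to E#: 3 semitones over a third = minor.

minor 3rd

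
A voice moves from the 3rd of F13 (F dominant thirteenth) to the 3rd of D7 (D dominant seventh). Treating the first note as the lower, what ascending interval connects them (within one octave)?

M6

F13 (F dominant thirteenth) has A as its 3rd, and D7 (D dominant seventh) has F♯ as its 3rd.
Counting 6 letters and 9 half steps from A gives a major sixth.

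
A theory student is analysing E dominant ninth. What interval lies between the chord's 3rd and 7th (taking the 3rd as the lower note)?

diminished 5th

E9 is spelled E G# B D F#.
3rd = G#; 7th = D.
G# up to D is 6 semitones, a half step narrower than a perfect fifth, so the interval is diminished.
That tritone between 3rd and 7th is what gives the dominant seventh its pull toward resolution.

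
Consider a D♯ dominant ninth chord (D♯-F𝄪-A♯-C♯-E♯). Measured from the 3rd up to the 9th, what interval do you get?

So we need the interval from F𝄪 up to E♯.
From F𝄪 to E♯: 10 semitones over a seventh = minor.

minor 7th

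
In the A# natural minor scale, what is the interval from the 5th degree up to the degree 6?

minor second

A# natural minor: A# B# C# D# E# F# G#.
The 5th degree is E# and the scale degree 6 is F#.
E# up to F# is 1 semitone, a half step narrower than a major second, so the interval is minor.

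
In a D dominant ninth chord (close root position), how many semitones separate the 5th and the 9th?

The chord tones of D9 are D, F#, A, C, E.
A to E is a perfect fifth: 7 semitones.

7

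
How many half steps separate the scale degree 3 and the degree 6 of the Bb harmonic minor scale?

The scale is Bb C Db Eb F Gb A.
Db up to Gb is a perfect fourth — 5 semitones.

5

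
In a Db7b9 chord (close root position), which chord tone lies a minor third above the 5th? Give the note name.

Cb

Db7b9 (Db dominant seventh flat nine): Db F Ab Cb Ebb.
The 5th is Ab. A minor third above Ab is Cb.
Cb is the chord's 7th.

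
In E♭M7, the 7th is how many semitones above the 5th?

4

E♭ major seventh is spelled E♭-G-B♭-D.
B♭ to D is a major third: 4 semitones.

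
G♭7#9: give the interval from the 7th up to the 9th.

augmented third

The chord tones of G♭ dominant seventh sharp nine are G♭-B♭-D♭-F♭-A.
The 7th is F♭ and the 9th is A.
3 letter names make it a third; at 5 semitones (a half step wider than major) the quality is augmented.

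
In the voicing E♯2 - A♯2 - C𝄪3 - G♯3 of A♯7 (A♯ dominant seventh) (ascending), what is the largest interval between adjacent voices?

diminished fifth

Adjacent intervals: E♯2→A♯2 = perfect fourth; A♯2→C𝄪3 = major third; C𝄪3→G♯3 = diminished fifth.
The largest is C𝄪3 to G♯3, a diminished fifth (6 semitones).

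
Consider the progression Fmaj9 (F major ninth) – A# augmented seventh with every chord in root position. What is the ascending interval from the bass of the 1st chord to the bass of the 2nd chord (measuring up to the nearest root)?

The roots are F and A#.
From F to A#: 5 semitones over a third = augmented.

augmented 3rd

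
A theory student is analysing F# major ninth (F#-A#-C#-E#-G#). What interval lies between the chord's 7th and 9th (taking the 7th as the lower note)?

minor 3rd

That puts E# below G#.
From E# to G#: 3 semitones over a third = minor.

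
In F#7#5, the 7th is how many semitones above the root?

10

F#aug7 is spelled F#, A#, C##, E.
F# to E is a minor seventh: 10 semitones.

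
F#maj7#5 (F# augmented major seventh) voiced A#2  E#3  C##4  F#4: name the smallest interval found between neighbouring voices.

diminished fourth

Adjacent intervals: A#2→E#3 = perfect fifth; E#3→C##4 = major sixth; C##4→F#4 = diminished fourth.
The smallest is C##4 to F#4, a diminished fourth (4 semitones).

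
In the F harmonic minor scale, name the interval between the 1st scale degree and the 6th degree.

Spelling the F harmonic minor scale: F G A♭ B♭ C D♭ E.
So we need the interval from F up to D♭.
From F to D♭: 8 semitones over a sixth = minor.

minor sixth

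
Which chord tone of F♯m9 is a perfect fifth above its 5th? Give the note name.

The chord tones of F♯min9 (F♯ minor ninth) are F♯, A, C♯, E, G♯.
The 5th is C♯. A perfect fifth above C♯ is G♯.
G♯ is the chord's 9th.

G#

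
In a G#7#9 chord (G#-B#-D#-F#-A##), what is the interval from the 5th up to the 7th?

That puts D# below F#.
D# up to F# is 3 semitones, a half step narrower than a major third, so the interval is minor.

minor third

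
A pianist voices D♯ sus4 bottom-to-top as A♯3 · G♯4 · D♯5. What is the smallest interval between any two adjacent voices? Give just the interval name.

perfect fifth

Adjacent intervals: A♯3→G♯4 = minor seventh; G♯4→D♯5 = perfect fifth.
The smallest is G♯4 to D♯5, a perfect fifth (7 semitones).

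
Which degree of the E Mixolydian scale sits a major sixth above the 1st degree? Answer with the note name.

C#

The scale is E F♯ G♯ A B C♯ D.
The 1st degree is E; a major sixth above that is C♯ — scale degree 6.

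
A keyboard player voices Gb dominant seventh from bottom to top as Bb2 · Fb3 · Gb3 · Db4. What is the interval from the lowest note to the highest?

minor tenth

The outer voices are Bb2 and Db4.
From Bb to Db: 15 semitones over a tenth = minor.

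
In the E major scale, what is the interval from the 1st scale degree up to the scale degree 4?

E major: E F♯ G♯ A B C♯ D♯.
That puts E below A.
From E to A is 5 semitones, exactly the perfect fourth.

perfect fourth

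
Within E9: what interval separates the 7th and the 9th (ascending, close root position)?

major third

The chord tones of E9 are E, G#, B, D, F#.
That puts D below F#.
D up to F# spans 3 letter names and 4 semitones — a major third.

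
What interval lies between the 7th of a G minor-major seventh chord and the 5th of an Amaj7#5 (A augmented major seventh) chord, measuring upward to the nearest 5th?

The 7th of G minor-major seventh is F#; the 5th of Amaj7#5 (A augmented major seventh) is E#.
Counting 7 letters and 11 half steps from F# gives a major seventh.

major 7th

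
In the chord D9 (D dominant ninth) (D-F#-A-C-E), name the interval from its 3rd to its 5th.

That puts F# below A.
F# up to A is 3 semitones, a half step narrower than a major third, so the interval is minor.

minor 3rd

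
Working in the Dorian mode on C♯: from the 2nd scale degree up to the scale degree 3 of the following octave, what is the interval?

minor ninth

C♯ dorian: C♯ D♯ E F♯ G♯ A♯ B.
2nd scale degree = D♯; degree 3 (up an octave) = E.
From D♯ to E: 13 semitones over a ninth = minor.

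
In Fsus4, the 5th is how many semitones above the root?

Spelling the chord: F–Bb–C.
F to C is a perfect fifth: 7 semitones.

7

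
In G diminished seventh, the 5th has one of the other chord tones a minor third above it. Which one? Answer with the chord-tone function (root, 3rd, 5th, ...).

Gdim7 (G diminished seventh) is spelled G-Bb-Db-Fb.
The 5th is Db. A minor third above Db is Fb.
Fb is the chord's 7th.

7th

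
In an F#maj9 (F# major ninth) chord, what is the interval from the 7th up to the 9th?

minor 3rd

Spelling the chord: F# A# C# E# G#.
The 7th is E# and the 9th is G#.
3 letter names make it a third; at 3 semitones (a half step narrower than major) the quality is minor.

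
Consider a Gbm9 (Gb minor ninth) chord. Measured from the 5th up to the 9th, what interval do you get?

Spelling the chord: Gb, Bbb, Db, Fb, Ab.
The 5th is Db and the 9th is Ab.
Db up to Ab spans 5 letter names and 7 semitones — a perfect fifth.

perfect 5th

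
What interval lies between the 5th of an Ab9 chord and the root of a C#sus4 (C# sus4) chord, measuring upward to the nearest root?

Ab9 has Eb as its 5th, and C#sus4 (C# sus4) has C# as its root.
From Eb to C#: 10 semitones over a sixth = augmented.

augmented sixth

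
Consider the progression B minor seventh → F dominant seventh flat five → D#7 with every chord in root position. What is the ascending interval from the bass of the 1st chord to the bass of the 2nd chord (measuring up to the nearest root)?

The roots are B and F.
B up to F is 6 semitones, a half step narrower than a perfect fifth, so the interval is diminished.

diminished 5th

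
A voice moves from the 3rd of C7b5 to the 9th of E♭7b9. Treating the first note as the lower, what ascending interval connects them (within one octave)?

The 3rd of C7b5 is E; the 9th of E♭7b9 is F♭.
2 letter names make it a second; at 0 semitones (a whole step narrower than major) the quality is diminished.

diminished second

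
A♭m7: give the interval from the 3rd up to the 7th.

P5

A♭-7 is spelled A♭ C♭ E♭ G♭.
That puts C♭ below G♭.
C♭ up to G♭ spans 5 letter names and 7 semitones — a perfect fifth.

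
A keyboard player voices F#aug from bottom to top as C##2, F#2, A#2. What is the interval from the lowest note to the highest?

The outer voices are C##2 and A#2.
C## up to A# is 8 semitones, a half step narrower than a major sixth, so the interval is minor.

minor sixth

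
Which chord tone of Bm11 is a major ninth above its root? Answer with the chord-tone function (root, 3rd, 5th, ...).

B minor eleventh is spelled B-D-F♯-A-C♯-E.
The root is B. A major ninth above B is C♯.
C♯ is the chord's 9th.

9th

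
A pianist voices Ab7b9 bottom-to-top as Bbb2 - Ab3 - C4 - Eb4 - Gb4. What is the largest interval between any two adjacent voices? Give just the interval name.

M7

Adjacent intervals: Bbb2→Ab3 = major seventh; Ab3→C4 = major third; C4→Eb4 = minor third; Eb4→Gb4 = minor third.
The largest is Bbb2 to Ab3, a major seventh (11 semitones).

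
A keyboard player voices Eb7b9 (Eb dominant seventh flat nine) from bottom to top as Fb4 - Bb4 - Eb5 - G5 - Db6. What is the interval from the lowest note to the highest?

The outer voices are Fb4 and Db6.
From Fb to Db is 21 semitones, exactly the major thirteenth.

major thirteenth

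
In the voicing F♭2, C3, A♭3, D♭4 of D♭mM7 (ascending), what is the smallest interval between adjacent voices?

Adjacent intervals: F♭2→C3 = augmented fifth; C3→A♭3 = minor sixth; A♭3→D♭4 = perfect fourth.
The smallest is A♭3 to D♭4, a perfect fourth (5 semitones).

P4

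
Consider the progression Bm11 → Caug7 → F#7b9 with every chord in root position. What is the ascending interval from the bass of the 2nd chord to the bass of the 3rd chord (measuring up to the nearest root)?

augmented fourth

The roots are C and F#.
C up to F# is 6 semitones, a half step wider than a perfect fourth, so the interval is augmented.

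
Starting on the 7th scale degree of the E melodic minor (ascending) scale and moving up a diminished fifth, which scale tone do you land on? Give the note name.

A

The scale is E F# G A B C# D#.
The 7th scale degree is D#; a diminished fifth above that is A — scale degree 4.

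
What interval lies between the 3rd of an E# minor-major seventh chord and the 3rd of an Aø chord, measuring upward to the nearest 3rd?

diminished fourth

E# minor-major seventh has G# as its 3rd, and Aø has C as its 3rd.
G# up to C is 4 semitones, a half step narrower than a perfect fourth, so the interval is diminished.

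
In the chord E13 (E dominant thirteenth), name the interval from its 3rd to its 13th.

Spelling the chord: E G# B D F# C#.
3rd = G#; 13th = C#.
G# up to C# spans 11 letter names and 17 semitones — a perfect eleventh.

perfect 11th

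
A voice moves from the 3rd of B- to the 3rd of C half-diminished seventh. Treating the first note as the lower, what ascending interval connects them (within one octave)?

minor second

B- has D as its 3rd, and C half-diminished seventh has Eb as its 3rd.
From D to Eb: 1 semitone over a second = minor.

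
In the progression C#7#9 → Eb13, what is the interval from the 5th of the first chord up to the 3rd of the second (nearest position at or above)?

diminished 8th

C#7#9 has G# as its 5th, and Eb13 has G as its 3rd.
From G# to G: 11 semitones over an octave = diminished.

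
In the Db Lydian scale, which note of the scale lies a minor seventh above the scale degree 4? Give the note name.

The scale is Db Eb F G Ab Bb C.
The scale degree 4 is G; a minor seventh above that is F — scale degree 3.

F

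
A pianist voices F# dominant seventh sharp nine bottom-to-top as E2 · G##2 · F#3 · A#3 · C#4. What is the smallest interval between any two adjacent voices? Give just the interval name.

Adjacent intervals: E2→G##2 = augmented third; G##2→F#3 = diminished seventh; F#3→A#3 = major third; A#3→C#4 = minor third.
The smallest is A#3 to C#4, a minor third (3 semitones).

minor third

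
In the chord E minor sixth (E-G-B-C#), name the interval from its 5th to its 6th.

The 5th is B and the 6th is C#.
Counting 2 letters and 2 half steps from B gives a major second.

major second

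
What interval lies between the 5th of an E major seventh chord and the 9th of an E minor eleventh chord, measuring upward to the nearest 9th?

perfect 5th

E major seventh has B as its 5th, and E minor eleventh has F# as its 9th.
Counting 5 letters and 7 half steps from B gives a perfect fifth.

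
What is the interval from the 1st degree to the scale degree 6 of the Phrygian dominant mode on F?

minor sixth

The scale runs F G♭ A B♭ C D♭ E♭.
That puts F below D♭.
F up to D♭ is 8 semitones, a half step narrower than a major sixth, so the interval is minor.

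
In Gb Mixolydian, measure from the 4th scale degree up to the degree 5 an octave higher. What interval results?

Gb mixolydian: Gb Ab Bb Cb Db Eb Fb.
That puts Cb below Db.
Cb up to Db spans 9 letter names and 14 semitones — a major ninth.

major ninth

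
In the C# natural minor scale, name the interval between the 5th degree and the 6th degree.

minor second

C# natural minor: C# D# E F# G# A B.
So we need the interval from G# up to A.
2 letter names make it a second; at 1 semitone (a half step narrower than major) the quality is minor.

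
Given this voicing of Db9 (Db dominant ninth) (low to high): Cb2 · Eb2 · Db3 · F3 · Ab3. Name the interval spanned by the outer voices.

major 13th

The outer voices are Cb2 and Ab3.
Counting 13 letters and 21 half steps from Cb gives a major thirteenth.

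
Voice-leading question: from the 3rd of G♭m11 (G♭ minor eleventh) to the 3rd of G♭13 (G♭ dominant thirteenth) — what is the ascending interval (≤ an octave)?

augmented 1st

The 3rd of G♭m11 (G♭ minor eleventh) is B𝄫; the 3rd of G♭13 (G♭ dominant thirteenth) is B♭.
B𝄫 up to B♭ is 1 semitone, a half step wider than a perfect unison, so the interval is augmented.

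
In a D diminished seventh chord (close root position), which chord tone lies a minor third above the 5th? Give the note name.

Cb

The chord tones of D°7 (D diminished seventh) are D, F, Ab, Cb.
The 5th is Ab. A minor third above Ab is Cb.
Cb is the chord's 7th.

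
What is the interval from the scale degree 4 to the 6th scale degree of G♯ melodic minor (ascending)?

major third

Spelling G♯ melodic minor (ascending): G♯ A♯ B C♯ D♯ E♯ F𝄪.
The scale degree 4 is C♯ and the scale degree 6 is E♯.
C♯ up to E♯ spans 3 letter names and 4 semitones — a major third.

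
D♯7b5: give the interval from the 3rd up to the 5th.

diminished 3rd

D♯7b5: D♯–F𝄪–A–C♯.
That puts F𝄪 below A.
3 letter names make it a third; at 2 semitones (a whole step narrower than major) the quality is diminished.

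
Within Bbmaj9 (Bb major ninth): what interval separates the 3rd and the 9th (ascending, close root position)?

The chord tones of Bbmaj9 are Bb–D–F–A–C.
So we need the interval from D up to C.
D up to C is 10 semitones, a half step narrower than a major seventh, so the interval is minor.

minor seventh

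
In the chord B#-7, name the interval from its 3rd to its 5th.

Spelling the chord: B#, D#, F##, A#.
So we need the interval from D# up to F##.
Counting 3 letters and 4 half steps from D# gives a major third.

major 3rd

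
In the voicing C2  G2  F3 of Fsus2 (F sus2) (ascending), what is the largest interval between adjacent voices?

Adjacent intervals: C2→G2 = perfect fifth; G2→F3 = minor seventh.
The largest is G2 to F3, a minor seventh (10 semitones).

minor 7th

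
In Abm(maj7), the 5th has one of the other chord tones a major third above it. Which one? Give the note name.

AbmM7 is spelled Ab-Cb-Eb-G.
The 5th is Eb. A major third above Eb is G.
G is the chord's 7th.

G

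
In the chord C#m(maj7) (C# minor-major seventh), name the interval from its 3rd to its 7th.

Spelling the chord: C#, E, G#, B#.
The 3rd is E and the 7th is B#.
5 letter names make it a fifth; at 8 semitones (a half step wider than perfect) the quality is augmented.

augmented 5th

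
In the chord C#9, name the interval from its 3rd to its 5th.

C#9: C# E# G# B D#.
So we need the interval from E# up to G#.
From E# to G#: 3 semitones over a third = minor.

m3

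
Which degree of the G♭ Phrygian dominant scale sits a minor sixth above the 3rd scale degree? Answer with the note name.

The scale is G♭ A𝄫 B♭ C♭ D♭ E𝄫 F♭.
The 3rd scale degree is B♭; a minor sixth above that is G♭ — scale degree 1.

Gb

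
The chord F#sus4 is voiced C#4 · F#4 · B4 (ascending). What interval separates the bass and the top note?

The outer voices are C#4 and B4.
From C# to B: 10 semitones over a seventh = minor.

m7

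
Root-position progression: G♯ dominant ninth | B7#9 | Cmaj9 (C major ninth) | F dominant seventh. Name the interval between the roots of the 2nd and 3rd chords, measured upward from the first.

minor second

The roots are B and C.
2 letter names make it a second; at 1 semitone (a half step narrower than major) the quality is minor.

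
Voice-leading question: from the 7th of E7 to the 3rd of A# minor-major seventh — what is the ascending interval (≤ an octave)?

major seventh

The 7th of E7 is D; the 3rd of A# minor-major seventh is C#.
D up to C# spans 7 letter names and 11 semitones — a major seventh.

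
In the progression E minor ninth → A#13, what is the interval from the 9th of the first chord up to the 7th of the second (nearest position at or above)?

major second

The 9th of E minor ninth is F#; the 7th of A#13 is G#.
F# up to G# spans 2 letter names and 2 semitones — a major second.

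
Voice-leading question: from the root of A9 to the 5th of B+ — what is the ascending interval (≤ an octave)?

The root of A9 is A; the 5th of B+ is F##.
A up to F## is 10 semitones, a half step wider than a major sixth, so the interval is augmented.

augmented sixth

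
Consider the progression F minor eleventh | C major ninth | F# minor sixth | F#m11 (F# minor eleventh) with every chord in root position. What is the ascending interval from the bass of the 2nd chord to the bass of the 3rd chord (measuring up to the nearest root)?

augmented fourth

The roots are C and F#.
From C to F#: 6 semitones over a fourth = augmented.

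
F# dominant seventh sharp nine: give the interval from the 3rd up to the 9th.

major seventh

The chord tones of F#7#9 are F#–A#–C#–E–G##.
So we need the interval from A# up to G##.
A# up to G## spans 7 letter names and 11 semitones — a major seventh.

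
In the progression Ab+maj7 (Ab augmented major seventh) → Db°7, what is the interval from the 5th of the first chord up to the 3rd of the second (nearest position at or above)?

diminished 2nd

Ab+maj7 (Ab augmented major seventh) has E as its 5th, and Db°7 has Fb as its 3rd.
E up to Fb is 0 semitones, a whole step narrower than a major second, so the interval is diminished.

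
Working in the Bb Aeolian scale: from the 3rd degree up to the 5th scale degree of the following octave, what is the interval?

major 10th

Spelling the Bb Aeolian scale: Bb C Db Eb F Gb Ab.
The 3rd degree is Db and the 5th scale degree (up an octave) is F.
Counting 10 letters and 16 half steps from Db gives a major tenth.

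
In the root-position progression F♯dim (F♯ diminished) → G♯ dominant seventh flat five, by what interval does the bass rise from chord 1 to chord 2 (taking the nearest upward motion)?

The roots are F♯ and G♯.
F♯ up to G♯ spans 2 letter names and 2 semitones — a major second.

major second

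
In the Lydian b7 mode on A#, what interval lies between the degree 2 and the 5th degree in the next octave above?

perfect eleventh

The scale runs A# B# C## D## E# F## G#.
So we need the interval from B# up to E#.
From B# to E# is 17 semitones, exactly the perfect eleventh.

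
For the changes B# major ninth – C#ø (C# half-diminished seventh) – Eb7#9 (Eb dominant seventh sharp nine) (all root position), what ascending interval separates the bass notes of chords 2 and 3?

The roots are C# and Eb.
C# up to Eb is 2 semitones, a whole step narrower than a major third, so the interval is diminished.

diminished third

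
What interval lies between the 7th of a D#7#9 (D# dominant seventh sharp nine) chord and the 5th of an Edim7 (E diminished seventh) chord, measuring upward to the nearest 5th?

d7

D#7#9 (D# dominant seventh sharp nine) has C# as its 7th, and Edim7 (E diminished seventh) has Bb as its 5th.
7 letter names make it a seventh; at 9 semitones (a whole step narrower than major) the quality is diminished.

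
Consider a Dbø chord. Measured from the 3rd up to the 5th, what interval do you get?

m3

Spelling the chord: Db, Fb, Abb, Cb.
The 3rd is Fb and the 5th is Abb.
3 letter names make it a third; at 3 semitones (a half step narrower than major) the quality is minor.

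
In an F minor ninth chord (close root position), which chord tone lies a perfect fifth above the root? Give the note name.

C

Fm9 (F minor ninth): F, Ab, C, Eb, G.
The root is F. A perfect fifth above F is C.
C is the chord's 5th.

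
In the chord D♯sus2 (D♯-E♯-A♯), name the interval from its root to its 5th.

That puts D♯ below A♯.
Counting 5 letters and 7 half steps from D♯ gives a perfect fifth.

perfect fifth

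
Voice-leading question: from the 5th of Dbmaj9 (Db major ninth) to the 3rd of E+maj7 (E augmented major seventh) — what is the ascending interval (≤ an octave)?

The 5th of Dbmaj9 (Db major ninth) is Ab; the 3rd of E+maj7 (E augmented major seventh) is G#.
From Ab to G#: 12 semitones over a seventh = augmented.

A7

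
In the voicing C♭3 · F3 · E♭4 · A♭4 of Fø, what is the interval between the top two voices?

perfect 4th

Those voices are E♭4 and A♭4.
Counting 4 letters and 5 half steps from E♭ gives a perfect fourth.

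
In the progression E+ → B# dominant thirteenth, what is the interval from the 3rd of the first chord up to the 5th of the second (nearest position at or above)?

major 7th

The 3rd of E+ is G#; the 5th of B# dominant thirteenth is F##.
Counting 7 letters and 11 half steps from G# gives a major seventh.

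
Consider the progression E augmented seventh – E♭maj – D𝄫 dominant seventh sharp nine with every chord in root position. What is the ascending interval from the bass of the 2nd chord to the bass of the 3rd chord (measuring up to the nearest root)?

The roots are E♭ and D𝄫.
From E♭ to D𝄫: 9 semitones over a seventh = diminished.

diminished 7th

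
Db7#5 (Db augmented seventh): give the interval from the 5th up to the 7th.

Spelling the chord: Db, F, A, Cb.
5th = A; 7th = Cb.
A up to Cb is 2 semitones, a whole step narrower than a major third, so the interval is diminished.

d3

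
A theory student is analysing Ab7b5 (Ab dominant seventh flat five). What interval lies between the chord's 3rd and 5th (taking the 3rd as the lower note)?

The chord tones of Ab7b5 are Ab C Ebb Gb.
That puts C below Ebb.
C up to Ebb is 2 semitones, a whole step narrower than a major third, so the interval is diminished.

diminished third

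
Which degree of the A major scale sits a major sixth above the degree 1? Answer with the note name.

The scale is A B C# D E F# G#.
The degree 1 is A; a major sixth above that is F# — scale degree 6.

F#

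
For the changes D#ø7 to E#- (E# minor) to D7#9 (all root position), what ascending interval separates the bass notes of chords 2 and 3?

The roots are E# and D.
7 letter names make it a seventh; at 9 semitones (a whole step narrower than major) the quality is diminished.

diminished seventh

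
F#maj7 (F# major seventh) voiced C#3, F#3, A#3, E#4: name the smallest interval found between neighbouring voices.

M3

Adjacent intervals: C#3→F#3 = perfect fourth; F#3→A#3 = major third; A#3→E#4 = perfect fifth.
The smallest is F#3 to A#3, a major third (4 semitones).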